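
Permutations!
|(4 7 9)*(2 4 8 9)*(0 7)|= 4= |(0 7 2 4)(8 9)|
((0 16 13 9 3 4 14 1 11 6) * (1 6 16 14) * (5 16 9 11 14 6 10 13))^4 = (16)(1 11)(3 10)(4 13)(9 14)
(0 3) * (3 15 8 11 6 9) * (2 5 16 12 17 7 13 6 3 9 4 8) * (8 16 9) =[15, 1, 5, 0, 16, 9, 4, 13, 11, 8, 10, 3, 17, 6, 14, 2, 12, 7] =(0 15 2 5 9 8 11 3)(4 16 12 17 7 13 6)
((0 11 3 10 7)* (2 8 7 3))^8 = (0 8 11 7 2)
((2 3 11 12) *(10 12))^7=(2 11 12 3 10)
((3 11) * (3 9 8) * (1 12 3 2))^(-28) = (12)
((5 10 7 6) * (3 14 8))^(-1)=((3 14 8)(5 10 7 6))^(-1)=(3 8 14)(5 6 7 10)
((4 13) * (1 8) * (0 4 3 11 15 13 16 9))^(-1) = (0 9 16 4)(1 8)(3 13 15 11) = ((0 4 16 9)(1 8)(3 11 15 13))^(-1)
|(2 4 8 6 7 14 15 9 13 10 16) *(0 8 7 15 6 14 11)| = 13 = |(0 8 14 6 15 9 13 10 16 2 4 7 11)|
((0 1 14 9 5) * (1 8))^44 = ((0 8 1 14 9 5))^44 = (0 1 9)(5 8 14)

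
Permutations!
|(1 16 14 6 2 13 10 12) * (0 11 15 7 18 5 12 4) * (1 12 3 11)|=18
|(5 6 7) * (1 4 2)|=|(1 4 2)(5 6 7)|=3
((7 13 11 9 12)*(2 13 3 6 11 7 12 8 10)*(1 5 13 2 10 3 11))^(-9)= (13)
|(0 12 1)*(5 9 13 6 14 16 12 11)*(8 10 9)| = 12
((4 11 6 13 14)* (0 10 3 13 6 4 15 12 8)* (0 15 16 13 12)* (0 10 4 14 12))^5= (0 13 3 16 10 14 15 11 8 4 12)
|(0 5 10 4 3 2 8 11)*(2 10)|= |(0 5 2 8 11)(3 10 4)|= 15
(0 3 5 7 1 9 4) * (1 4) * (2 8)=(0 3 5 7 4)(1 9)(2 8)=[3, 9, 8, 5, 0, 7, 6, 4, 2, 1]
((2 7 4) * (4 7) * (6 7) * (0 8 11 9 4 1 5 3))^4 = ((0 8 11 9 4 2 1 5 3)(6 7))^4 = (0 4 3 9 5 11 1 8 2)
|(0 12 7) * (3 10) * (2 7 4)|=10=|(0 12 4 2 7)(3 10)|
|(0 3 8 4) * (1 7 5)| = |(0 3 8 4)(1 7 5)| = 12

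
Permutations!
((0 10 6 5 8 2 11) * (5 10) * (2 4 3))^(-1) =(0 11 2 3 4 8 5)(6 10)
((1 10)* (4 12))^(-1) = (1 10)(4 12)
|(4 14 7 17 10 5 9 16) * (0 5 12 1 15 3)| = 13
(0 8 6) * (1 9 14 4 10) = [8, 9, 2, 3, 10, 5, 0, 7, 6, 14, 1, 11, 12, 13, 4] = (0 8 6)(1 9 14 4 10)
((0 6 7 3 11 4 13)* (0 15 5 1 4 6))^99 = (1 5 15 13 4)(3 7 6 11)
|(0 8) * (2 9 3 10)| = 4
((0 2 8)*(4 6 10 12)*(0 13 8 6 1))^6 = ((0 2 6 10 12 4 1)(8 13))^6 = (13)(0 1 4 12 10 6 2)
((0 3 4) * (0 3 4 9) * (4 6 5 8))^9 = ((0 6 5 8 4 3 9))^9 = (0 5 4 9 6 8 3)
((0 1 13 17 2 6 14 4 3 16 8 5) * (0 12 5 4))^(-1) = (0 14 6 2 17 13 1)(3 4 8 16)(5 12) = ((0 1 13 17 2 6 14)(3 16 8 4)(5 12))^(-1)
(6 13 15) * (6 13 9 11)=(6 9 11)(13 15)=[0, 1, 2, 3, 4, 5, 9, 7, 8, 11, 10, 6, 12, 15, 14, 13]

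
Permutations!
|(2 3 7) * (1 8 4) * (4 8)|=|(8)(1 4)(2 3 7)|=6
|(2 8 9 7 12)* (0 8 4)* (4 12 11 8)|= 4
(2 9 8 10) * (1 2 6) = [0, 2, 9, 3, 4, 5, 1, 7, 10, 8, 6] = (1 2 9 8 10 6)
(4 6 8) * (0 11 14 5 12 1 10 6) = (0 11 14 5 12 1 10 6 8 4) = [11, 10, 2, 3, 0, 12, 8, 7, 4, 9, 6, 14, 1, 13, 5]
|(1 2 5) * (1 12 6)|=5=|(1 2 5 12 6)|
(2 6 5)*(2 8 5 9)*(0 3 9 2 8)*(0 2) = (0 3 9 8 5 2 6) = [3, 1, 6, 9, 4, 2, 0, 7, 5, 8]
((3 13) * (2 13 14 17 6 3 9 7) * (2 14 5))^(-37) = ((2 13 9 7 14 17 6 3 5))^(-37) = (2 5 3 6 17 14 7 9 13)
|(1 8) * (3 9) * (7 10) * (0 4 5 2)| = 4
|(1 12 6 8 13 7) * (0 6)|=7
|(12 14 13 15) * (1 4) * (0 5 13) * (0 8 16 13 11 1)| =|(0 5 11 1 4)(8 16 13 15 12 14)| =30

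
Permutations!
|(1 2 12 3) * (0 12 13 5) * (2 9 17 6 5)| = 8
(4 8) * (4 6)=(4 8 6)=[0, 1, 2, 3, 8, 5, 4, 7, 6]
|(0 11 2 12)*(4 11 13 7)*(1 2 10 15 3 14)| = 12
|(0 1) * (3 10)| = |(0 1)(3 10)| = 2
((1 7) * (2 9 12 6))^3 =((1 7)(2 9 12 6))^3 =(1 7)(2 6 12 9)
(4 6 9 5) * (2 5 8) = (2 5 4 6 9 8) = [0, 1, 5, 3, 6, 4, 9, 7, 2, 8]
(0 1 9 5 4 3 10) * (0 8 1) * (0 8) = [8, 9, 2, 10, 3, 4, 6, 7, 1, 5, 0] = (0 8 1 9 5 4 3 10)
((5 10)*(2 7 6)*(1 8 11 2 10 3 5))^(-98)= ((1 8 11 2 7 6 10)(3 5))^(-98)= (11)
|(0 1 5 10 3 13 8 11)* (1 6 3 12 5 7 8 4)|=9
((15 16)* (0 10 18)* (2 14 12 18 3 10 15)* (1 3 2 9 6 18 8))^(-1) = (0 18 6 9 16 15)(1 8 12 14 2 10 3)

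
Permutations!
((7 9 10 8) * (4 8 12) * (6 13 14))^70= ((4 8 7 9 10 12)(6 13 14))^70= (4 10 7)(6 13 14)(8 12 9)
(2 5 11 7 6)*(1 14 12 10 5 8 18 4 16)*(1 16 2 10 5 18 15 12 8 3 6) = [0, 14, 3, 6, 2, 11, 10, 1, 15, 9, 18, 7, 5, 13, 8, 12, 16, 17, 4] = (1 14 8 15 12 5 11 7)(2 3 6 10 18 4)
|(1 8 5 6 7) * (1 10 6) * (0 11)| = 6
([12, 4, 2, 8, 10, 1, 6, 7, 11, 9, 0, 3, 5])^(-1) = (0 10 4 1 5 12)(3 11 8)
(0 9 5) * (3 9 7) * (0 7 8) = (0 8)(3 9 5 7) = [8, 1, 2, 9, 4, 7, 6, 3, 0, 5]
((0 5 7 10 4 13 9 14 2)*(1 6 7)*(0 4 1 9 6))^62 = ((0 5 9 14 2 4 13 6 7 10 1))^62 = (0 6 14 1 13 9 10 4 5 7 2)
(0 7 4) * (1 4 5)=(0 7 5 1 4)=[7, 4, 2, 3, 0, 1, 6, 5]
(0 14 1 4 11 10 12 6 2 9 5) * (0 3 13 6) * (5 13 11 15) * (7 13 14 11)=(0 11 10 12)(1 4 15 5 3 7 13 6 2 9 14)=[11, 4, 9, 7, 15, 3, 2, 13, 8, 14, 12, 10, 0, 6, 1, 5]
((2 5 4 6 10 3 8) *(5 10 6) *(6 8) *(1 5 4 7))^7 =((1 5 7)(2 10 3 6 8))^7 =(1 5 7)(2 3 8 10 6)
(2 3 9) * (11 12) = [0, 1, 3, 9, 4, 5, 6, 7, 8, 2, 10, 12, 11] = (2 3 9)(11 12)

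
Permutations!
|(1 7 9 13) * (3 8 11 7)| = 7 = |(1 3 8 11 7 9 13)|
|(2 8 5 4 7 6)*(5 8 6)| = |(8)(2 6)(4 7 5)| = 6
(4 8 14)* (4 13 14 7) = (4 8 7)(13 14) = [0, 1, 2, 3, 8, 5, 6, 4, 7, 9, 10, 11, 12, 14, 13]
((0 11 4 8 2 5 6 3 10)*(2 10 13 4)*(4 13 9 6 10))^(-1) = (13)(0 10 5 2 11)(3 6 9)(4 8)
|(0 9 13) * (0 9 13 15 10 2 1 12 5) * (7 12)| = |(0 13 9 15 10 2 1 7 12 5)| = 10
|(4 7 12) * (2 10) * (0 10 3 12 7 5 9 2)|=|(0 10)(2 3 12 4 5 9)|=6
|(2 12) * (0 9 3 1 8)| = 10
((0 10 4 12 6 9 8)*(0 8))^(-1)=((0 10 4 12 6 9))^(-1)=(0 9 6 12 4 10)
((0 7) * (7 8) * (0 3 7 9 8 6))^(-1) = (0 6)(3 7)(8 9)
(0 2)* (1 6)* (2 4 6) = (0 4 6 1 2) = [4, 2, 0, 3, 6, 5, 1]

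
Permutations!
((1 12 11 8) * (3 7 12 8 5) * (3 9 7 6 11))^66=(3 5 12 11 7 6 9)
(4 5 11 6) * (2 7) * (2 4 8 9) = (2 7 4 5 11 6 8 9) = [0, 1, 7, 3, 5, 11, 8, 4, 9, 2, 10, 6]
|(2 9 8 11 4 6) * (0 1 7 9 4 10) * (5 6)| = |(0 1 7 9 8 11 10)(2 4 5 6)| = 28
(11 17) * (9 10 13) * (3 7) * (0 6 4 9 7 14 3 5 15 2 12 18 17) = (0 6 4 9 10 13 7 5 15 2 12 18 17 11)(3 14) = [6, 1, 12, 14, 9, 15, 4, 5, 8, 10, 13, 0, 18, 7, 3, 2, 16, 11, 17]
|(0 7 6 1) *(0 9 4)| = |(0 7 6 1 9 4)| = 6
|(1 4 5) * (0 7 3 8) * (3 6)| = 15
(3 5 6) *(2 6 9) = [0, 1, 6, 5, 4, 9, 3, 7, 8, 2] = (2 6 3 5 9)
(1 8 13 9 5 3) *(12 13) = (1 8 12 13 9 5 3) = [0, 8, 2, 1, 4, 3, 6, 7, 12, 5, 10, 11, 13, 9]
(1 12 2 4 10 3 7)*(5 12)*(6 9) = (1 5 12 2 4 10 3 7)(6 9) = [0, 5, 4, 7, 10, 12, 9, 1, 8, 6, 3, 11, 2]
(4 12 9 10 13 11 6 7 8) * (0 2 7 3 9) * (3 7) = (0 2 3 9 10 13 11 6 7 8 4 12) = [2, 1, 3, 9, 12, 5, 7, 8, 4, 10, 13, 6, 0, 11]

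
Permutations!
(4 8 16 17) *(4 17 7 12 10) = (17)(4 8 16 7 12 10) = [0, 1, 2, 3, 8, 5, 6, 12, 16, 9, 4, 11, 10, 13, 14, 15, 7, 17]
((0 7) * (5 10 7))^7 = ((0 5 10 7))^7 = (0 7 10 5)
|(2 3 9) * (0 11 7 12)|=|(0 11 7 12)(2 3 9)|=12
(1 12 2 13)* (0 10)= (0 10)(1 12 2 13)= [10, 12, 13, 3, 4, 5, 6, 7, 8, 9, 0, 11, 2, 1]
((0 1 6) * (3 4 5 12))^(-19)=((0 1 6)(3 4 5 12))^(-19)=(0 6 1)(3 4 5 12)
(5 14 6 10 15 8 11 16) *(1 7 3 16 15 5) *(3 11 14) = (1 7 11 15 8 14 6 10 5 3 16) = [0, 7, 2, 16, 4, 3, 10, 11, 14, 9, 5, 15, 12, 13, 6, 8, 1]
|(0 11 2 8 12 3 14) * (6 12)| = 8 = |(0 11 2 8 6 12 3 14)|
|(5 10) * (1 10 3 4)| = |(1 10 5 3 4)| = 5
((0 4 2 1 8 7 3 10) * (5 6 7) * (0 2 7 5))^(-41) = (0 8 1 2 10 3 7 4)(5 6)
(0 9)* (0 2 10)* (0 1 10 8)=[9, 10, 8, 3, 4, 5, 6, 7, 0, 2, 1]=(0 9 2 8)(1 10)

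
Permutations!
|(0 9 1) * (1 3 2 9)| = |(0 1)(2 9 3)| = 6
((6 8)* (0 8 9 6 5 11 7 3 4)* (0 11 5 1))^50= (0 1 8)(3 11)(4 7)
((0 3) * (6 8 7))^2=(6 7 8)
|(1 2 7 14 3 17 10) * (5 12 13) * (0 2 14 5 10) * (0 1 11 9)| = 36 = |(0 2 7 5 12 13 10 11 9)(1 14 3 17)|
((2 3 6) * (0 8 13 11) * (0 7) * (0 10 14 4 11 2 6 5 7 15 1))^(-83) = ((0 8 13 2 3 5 7 10 14 4 11 15 1))^(-83) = (0 14 2 15 7 8 4 3 1 10 13 11 5)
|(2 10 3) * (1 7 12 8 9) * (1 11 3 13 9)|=|(1 7 12 8)(2 10 13 9 11 3)|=12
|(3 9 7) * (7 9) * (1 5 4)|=|(9)(1 5 4)(3 7)|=6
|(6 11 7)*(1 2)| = |(1 2)(6 11 7)| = 6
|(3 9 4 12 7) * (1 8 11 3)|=|(1 8 11 3 9 4 12 7)|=8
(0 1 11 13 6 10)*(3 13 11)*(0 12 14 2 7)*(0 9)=(0 1 3 13 6 10 12 14 2 7 9)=[1, 3, 7, 13, 4, 5, 10, 9, 8, 0, 12, 11, 14, 6, 2]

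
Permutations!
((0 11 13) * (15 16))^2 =((0 11 13)(15 16))^2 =(16)(0 13 11)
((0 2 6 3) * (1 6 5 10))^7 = (10)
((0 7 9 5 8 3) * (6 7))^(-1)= ((0 6 7 9 5 8 3))^(-1)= (0 3 8 5 9 7 6)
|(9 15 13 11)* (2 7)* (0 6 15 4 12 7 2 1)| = |(0 6 15 13 11 9 4 12 7 1)| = 10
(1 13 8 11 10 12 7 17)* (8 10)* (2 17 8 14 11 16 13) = (1 2 17)(7 8 16 13 10 12)(11 14) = [0, 2, 17, 3, 4, 5, 6, 8, 16, 9, 12, 14, 7, 10, 11, 15, 13, 1]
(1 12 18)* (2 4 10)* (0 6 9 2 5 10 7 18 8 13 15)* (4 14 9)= [6, 12, 14, 3, 7, 10, 4, 18, 13, 2, 5, 11, 8, 15, 9, 0, 16, 17, 1]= (0 6 4 7 18 1 12 8 13 15)(2 14 9)(5 10)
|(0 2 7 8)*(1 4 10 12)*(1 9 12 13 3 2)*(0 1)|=|(1 4 10 13 3 2 7 8)(9 12)|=8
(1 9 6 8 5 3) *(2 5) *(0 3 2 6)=(0 3 1 9)(2 5)(6 8)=[3, 9, 5, 1, 4, 2, 8, 7, 6, 0]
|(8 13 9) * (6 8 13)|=2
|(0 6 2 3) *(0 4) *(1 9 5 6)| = |(0 1 9 5 6 2 3 4)| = 8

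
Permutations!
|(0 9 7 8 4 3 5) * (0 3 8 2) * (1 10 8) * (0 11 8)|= |(0 9 7 2 11 8 4 1 10)(3 5)|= 18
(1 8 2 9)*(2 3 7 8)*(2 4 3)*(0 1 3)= (0 1 4)(2 9 3 7 8)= [1, 4, 9, 7, 0, 5, 6, 8, 2, 3]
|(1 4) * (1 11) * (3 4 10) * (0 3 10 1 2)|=5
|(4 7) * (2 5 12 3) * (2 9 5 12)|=|(2 12 3 9 5)(4 7)|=10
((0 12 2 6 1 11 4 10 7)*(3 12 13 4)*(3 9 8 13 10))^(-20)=((0 10 7)(1 11 9 8 13 4 3 12 2 6))^(-20)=(13)(0 10 7)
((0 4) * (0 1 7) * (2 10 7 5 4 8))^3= ((0 8 2 10 7)(1 5 4))^3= (0 10 8 7 2)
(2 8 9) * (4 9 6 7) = [0, 1, 8, 3, 9, 5, 7, 4, 6, 2] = (2 8 6 7 4 9)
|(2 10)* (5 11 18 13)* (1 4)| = |(1 4)(2 10)(5 11 18 13)| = 4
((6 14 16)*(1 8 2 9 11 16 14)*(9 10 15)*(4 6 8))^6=((1 4 6)(2 10 15 9 11 16 8))^6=(2 8 16 11 9 15 10)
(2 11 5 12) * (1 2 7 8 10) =(1 2 11 5 12 7 8 10) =[0, 2, 11, 3, 4, 12, 6, 8, 10, 9, 1, 5, 7]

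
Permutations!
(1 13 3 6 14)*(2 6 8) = (1 13 3 8 2 6 14) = [0, 13, 6, 8, 4, 5, 14, 7, 2, 9, 10, 11, 12, 3, 1]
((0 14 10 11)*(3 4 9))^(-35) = (0 14 10 11)(3 4 9)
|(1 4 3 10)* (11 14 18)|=12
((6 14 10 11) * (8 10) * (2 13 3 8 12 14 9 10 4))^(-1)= ((2 13 3 8 4)(6 9 10 11)(12 14))^(-1)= (2 4 8 3 13)(6 11 10 9)(12 14)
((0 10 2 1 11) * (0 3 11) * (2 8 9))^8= ((0 10 8 9 2 1)(3 11))^8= (11)(0 8 2)(1 10 9)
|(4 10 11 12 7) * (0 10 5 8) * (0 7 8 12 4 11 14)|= 6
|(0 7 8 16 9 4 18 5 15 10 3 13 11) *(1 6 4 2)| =16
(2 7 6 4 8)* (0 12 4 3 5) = (0 12 4 8 2 7 6 3 5) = [12, 1, 7, 5, 8, 0, 3, 6, 2, 9, 10, 11, 4]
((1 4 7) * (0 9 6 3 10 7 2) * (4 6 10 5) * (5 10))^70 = (10)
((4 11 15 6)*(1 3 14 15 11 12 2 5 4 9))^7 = (1 3 14 15 6 9)(2 12 4 5) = ((1 3 14 15 6 9)(2 5 4 12))^7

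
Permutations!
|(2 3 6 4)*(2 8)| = |(2 3 6 4 8)| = 5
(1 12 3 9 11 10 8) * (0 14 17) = (0 14 17)(1 12 3 9 11 10 8) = [14, 12, 2, 9, 4, 5, 6, 7, 1, 11, 8, 10, 3, 13, 17, 15, 16, 0]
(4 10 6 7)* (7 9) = (4 10 6 9 7) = [0, 1, 2, 3, 10, 5, 9, 4, 8, 7, 6]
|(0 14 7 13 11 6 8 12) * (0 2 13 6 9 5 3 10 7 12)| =13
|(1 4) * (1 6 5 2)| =|(1 4 6 5 2)| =5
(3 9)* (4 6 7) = (3 9)(4 6 7) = [0, 1, 2, 9, 6, 5, 7, 4, 8, 3]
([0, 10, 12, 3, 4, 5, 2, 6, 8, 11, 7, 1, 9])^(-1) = [0, 11, 6, 3, 4, 5, 7, 10, 8, 12, 1, 9, 2]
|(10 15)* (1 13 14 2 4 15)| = 7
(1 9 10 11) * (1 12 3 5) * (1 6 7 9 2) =(1 2)(3 5 6 7 9 10 11 12) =[0, 2, 1, 5, 4, 6, 7, 9, 8, 10, 11, 12, 3]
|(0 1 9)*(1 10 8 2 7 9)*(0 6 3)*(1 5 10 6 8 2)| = |(0 6 3)(1 5 10 2 7 9 8)| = 21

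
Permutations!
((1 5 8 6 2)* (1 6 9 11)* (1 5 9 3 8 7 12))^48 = ((1 9 11 5 7 12)(2 6)(3 8))^48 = (12)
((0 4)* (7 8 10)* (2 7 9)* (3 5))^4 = (2 9 10 8 7)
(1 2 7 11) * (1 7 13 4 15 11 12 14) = (1 2 13 4 15 11 7 12 14) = [0, 2, 13, 3, 15, 5, 6, 12, 8, 9, 10, 7, 14, 4, 1, 11]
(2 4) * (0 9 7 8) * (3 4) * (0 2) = (0 9 7 8 2 3 4) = [9, 1, 3, 4, 0, 5, 6, 8, 2, 7]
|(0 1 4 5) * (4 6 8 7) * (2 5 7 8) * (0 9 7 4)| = 7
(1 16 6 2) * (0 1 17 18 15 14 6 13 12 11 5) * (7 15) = (0 1 16 13 12 11 5)(2 17 18 7 15 14 6) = [1, 16, 17, 3, 4, 0, 2, 15, 8, 9, 10, 5, 11, 12, 6, 14, 13, 18, 7]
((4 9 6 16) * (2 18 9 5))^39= ((2 18 9 6 16 4 5))^39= (2 16 18 4 9 5 6)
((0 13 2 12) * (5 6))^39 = ((0 13 2 12)(5 6))^39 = (0 12 2 13)(5 6)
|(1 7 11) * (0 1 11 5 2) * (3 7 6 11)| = |(0 1 6 11 3 7 5 2)| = 8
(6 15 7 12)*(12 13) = (6 15 7 13 12) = [0, 1, 2, 3, 4, 5, 15, 13, 8, 9, 10, 11, 6, 12, 14, 7]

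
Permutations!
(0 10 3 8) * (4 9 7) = [10, 1, 2, 8, 9, 5, 6, 4, 0, 7, 3] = (0 10 3 8)(4 9 7)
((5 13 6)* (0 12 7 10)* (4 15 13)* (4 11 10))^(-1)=(0 10 11 5 6 13 15 4 7 12)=((0 12 7 4 15 13 6 5 11 10))^(-1)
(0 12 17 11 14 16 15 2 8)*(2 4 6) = (0 12 17 11 14 16 15 4 6 2 8) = [12, 1, 8, 3, 6, 5, 2, 7, 0, 9, 10, 14, 17, 13, 16, 4, 15, 11]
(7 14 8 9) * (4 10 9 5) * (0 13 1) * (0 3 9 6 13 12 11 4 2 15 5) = (0 12 11 4 10 6 13 1 3 9 7 14 8)(2 15 5) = [12, 3, 15, 9, 10, 2, 13, 14, 0, 7, 6, 4, 11, 1, 8, 5]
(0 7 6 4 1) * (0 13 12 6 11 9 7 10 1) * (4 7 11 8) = (0 10 1 13 12 6 7 8 4)(9 11) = [10, 13, 2, 3, 0, 5, 7, 8, 4, 11, 1, 9, 6, 12]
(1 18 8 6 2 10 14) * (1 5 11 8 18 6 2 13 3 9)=[0, 6, 10, 9, 4, 11, 13, 7, 2, 1, 14, 8, 12, 3, 5, 15, 16, 17, 18]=(18)(1 6 13 3 9)(2 10 14 5 11 8)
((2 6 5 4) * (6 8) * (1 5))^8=(1 4 8)(2 6 5)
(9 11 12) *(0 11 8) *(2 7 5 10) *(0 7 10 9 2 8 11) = [0, 1, 10, 3, 4, 9, 6, 5, 7, 11, 8, 12, 2] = (2 10 8 7 5 9 11 12)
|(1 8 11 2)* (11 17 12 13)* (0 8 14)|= 9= |(0 8 17 12 13 11 2 1 14)|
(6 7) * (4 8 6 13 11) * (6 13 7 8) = (4 6 8 13 11) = [0, 1, 2, 3, 6, 5, 8, 7, 13, 9, 10, 4, 12, 11]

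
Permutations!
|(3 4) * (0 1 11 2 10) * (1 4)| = |(0 4 3 1 11 2 10)| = 7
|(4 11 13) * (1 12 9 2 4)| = |(1 12 9 2 4 11 13)| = 7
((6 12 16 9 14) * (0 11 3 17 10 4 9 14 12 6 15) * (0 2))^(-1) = (0 2 15 14 16 12 9 4 10 17 3 11)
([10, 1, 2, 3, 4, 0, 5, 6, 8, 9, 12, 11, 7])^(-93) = [7, 1, 2, 3, 4, 12, 10, 0, 8, 9, 6, 11, 5]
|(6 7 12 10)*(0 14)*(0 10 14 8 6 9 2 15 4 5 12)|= |(0 8 6 7)(2 15 4 5 12 14 10 9)|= 8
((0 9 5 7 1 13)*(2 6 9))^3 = ((0 2 6 9 5 7 1 13))^3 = (0 9 1 2 5 13 6 7)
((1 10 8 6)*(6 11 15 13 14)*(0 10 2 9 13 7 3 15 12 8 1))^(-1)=(0 6 14 13 9 2 1 10)(3 7 15)(8 12 11)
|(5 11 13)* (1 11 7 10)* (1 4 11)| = 6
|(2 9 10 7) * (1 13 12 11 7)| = 8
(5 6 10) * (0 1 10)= (0 1 10 5 6)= [1, 10, 2, 3, 4, 6, 0, 7, 8, 9, 5]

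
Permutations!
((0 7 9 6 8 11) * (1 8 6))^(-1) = (0 11 8 1 9 7)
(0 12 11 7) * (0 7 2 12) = (2 12 11) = [0, 1, 12, 3, 4, 5, 6, 7, 8, 9, 10, 2, 11]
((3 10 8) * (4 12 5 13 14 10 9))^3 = ((3 9 4 12 5 13 14 10 8))^3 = (3 12 14)(4 13 8)(5 10 9)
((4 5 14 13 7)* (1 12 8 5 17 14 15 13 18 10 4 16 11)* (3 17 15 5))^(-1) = (1 11 16 7 13 15 4 10 18 14 17 3 8 12)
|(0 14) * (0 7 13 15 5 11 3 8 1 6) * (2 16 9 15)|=14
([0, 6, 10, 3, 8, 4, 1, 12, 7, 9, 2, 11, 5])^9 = (1 6)(2 10)(4 5 12 7 8)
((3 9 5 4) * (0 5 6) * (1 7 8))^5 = ((0 5 4 3 9 6)(1 7 8))^5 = (0 6 9 3 4 5)(1 8 7)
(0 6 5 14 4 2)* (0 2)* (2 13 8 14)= (0 6 5 2 13 8 14 4)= [6, 1, 13, 3, 0, 2, 5, 7, 14, 9, 10, 11, 12, 8, 4]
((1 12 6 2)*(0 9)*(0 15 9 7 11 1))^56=(15)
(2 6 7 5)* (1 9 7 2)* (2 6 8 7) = (1 9 2 8 7 5) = [0, 9, 8, 3, 4, 1, 6, 5, 7, 2]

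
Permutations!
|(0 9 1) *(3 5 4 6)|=|(0 9 1)(3 5 4 6)|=12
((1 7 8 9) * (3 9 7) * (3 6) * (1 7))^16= (1 7 3)(6 8 9)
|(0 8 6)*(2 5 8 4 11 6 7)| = |(0 4 11 6)(2 5 8 7)| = 4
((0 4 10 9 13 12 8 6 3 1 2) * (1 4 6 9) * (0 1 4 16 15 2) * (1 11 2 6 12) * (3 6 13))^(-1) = (0 1 13 15 16 3 9 8 12)(2 11)(4 10)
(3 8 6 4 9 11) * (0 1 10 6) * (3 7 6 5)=(0 1 10 5 3 8)(4 9 11 7 6)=[1, 10, 2, 8, 9, 3, 4, 6, 0, 11, 5, 7]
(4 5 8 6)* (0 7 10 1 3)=(0 7 10 1 3)(4 5 8 6)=[7, 3, 2, 0, 5, 8, 4, 10, 6, 9, 1]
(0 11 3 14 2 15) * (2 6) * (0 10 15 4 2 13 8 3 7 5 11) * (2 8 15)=[0, 1, 4, 14, 8, 11, 13, 5, 3, 9, 2, 7, 12, 15, 6, 10]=(2 4 8 3 14 6 13 15 10)(5 11 7)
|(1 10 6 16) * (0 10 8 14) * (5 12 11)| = |(0 10 6 16 1 8 14)(5 12 11)| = 21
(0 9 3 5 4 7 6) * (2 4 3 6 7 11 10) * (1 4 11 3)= (0 9 6)(1 4 3 5)(2 11 10)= [9, 4, 11, 5, 3, 1, 0, 7, 8, 6, 2, 10]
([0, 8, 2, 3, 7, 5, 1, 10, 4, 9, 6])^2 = [0, 4, 2, 3, 10, 5, 8, 6, 7, 9, 1]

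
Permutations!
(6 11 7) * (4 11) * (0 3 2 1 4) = (0 3 2 1 4 11 7 6) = [3, 4, 1, 2, 11, 5, 0, 6, 8, 9, 10, 7]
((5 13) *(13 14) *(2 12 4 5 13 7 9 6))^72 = ((2 12 4 5 14 7 9 6))^72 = (14)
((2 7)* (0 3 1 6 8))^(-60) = (8)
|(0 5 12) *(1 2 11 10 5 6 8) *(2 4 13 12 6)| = 11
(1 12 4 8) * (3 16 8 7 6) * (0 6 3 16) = (0 6 16 8 1 12 4 7 3) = [6, 12, 2, 0, 7, 5, 16, 3, 1, 9, 10, 11, 4, 13, 14, 15, 8]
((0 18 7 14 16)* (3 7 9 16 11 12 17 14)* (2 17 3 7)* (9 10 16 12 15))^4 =((0 18 10 16)(2 17 14 11 15 9 12 3))^4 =(18)(2 15)(3 11)(9 17)(12 14)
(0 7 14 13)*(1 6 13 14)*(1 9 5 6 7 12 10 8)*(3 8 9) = (14)(0 12 10 9 5 6 13)(1 7 3 8) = [12, 7, 2, 8, 4, 6, 13, 3, 1, 5, 9, 11, 10, 0, 14]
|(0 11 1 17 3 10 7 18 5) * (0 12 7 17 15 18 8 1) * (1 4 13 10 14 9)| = 14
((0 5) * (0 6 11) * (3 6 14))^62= (0 14 6)(3 11 5)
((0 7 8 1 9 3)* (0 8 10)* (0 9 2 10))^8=((0 7)(1 2 10 9 3 8))^8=(1 10 3)(2 9 8)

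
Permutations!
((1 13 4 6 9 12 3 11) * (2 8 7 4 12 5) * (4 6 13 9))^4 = ((1 9 5 2 8 7 6 4 13 12 3 11))^4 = (1 8 13)(2 4 11)(3 5 6)(7 12 9)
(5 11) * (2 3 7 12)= (2 3 7 12)(5 11)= [0, 1, 3, 7, 4, 11, 6, 12, 8, 9, 10, 5, 2]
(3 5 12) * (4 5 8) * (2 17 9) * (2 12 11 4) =[0, 1, 17, 8, 5, 11, 6, 7, 2, 12, 10, 4, 3, 13, 14, 15, 16, 9] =(2 17 9 12 3 8)(4 5 11)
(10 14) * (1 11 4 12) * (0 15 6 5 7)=(0 15 6 5 7)(1 11 4 12)(10 14)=[15, 11, 2, 3, 12, 7, 5, 0, 8, 9, 14, 4, 1, 13, 10, 6]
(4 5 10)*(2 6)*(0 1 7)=[1, 7, 6, 3, 5, 10, 2, 0, 8, 9, 4]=(0 1 7)(2 6)(4 5 10)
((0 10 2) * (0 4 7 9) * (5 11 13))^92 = ((0 10 2 4 7 9)(5 11 13))^92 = (0 2 7)(4 9 10)(5 13 11)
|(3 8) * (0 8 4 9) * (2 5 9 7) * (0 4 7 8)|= |(2 5 9 4 8 3 7)|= 7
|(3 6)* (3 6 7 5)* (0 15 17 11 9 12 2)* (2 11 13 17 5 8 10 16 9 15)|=|(0 2)(3 7 8 10 16 9 12 11 15 5)(13 17)|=10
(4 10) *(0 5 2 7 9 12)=(0 5 2 7 9 12)(4 10)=[5, 1, 7, 3, 10, 2, 6, 9, 8, 12, 4, 11, 0]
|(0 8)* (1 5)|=|(0 8)(1 5)|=2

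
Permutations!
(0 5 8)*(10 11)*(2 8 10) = (0 5 10 11 2 8) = [5, 1, 8, 3, 4, 10, 6, 7, 0, 9, 11, 2]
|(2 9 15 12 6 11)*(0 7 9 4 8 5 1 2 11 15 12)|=30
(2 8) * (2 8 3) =[0, 1, 3, 2, 4, 5, 6, 7, 8] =(8)(2 3)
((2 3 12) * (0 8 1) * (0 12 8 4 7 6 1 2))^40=((0 4 7 6 1 12)(2 3 8))^40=(0 1 7)(2 3 8)(4 12 6)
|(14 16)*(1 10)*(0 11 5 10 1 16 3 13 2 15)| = 10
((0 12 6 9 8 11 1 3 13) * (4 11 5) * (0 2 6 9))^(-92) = (0 5 3)(1 6 8)(2 9 11)(4 13 12)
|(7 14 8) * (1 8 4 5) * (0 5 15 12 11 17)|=11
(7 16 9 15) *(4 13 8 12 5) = (4 13 8 12 5)(7 16 9 15) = [0, 1, 2, 3, 13, 4, 6, 16, 12, 15, 10, 11, 5, 8, 14, 7, 9]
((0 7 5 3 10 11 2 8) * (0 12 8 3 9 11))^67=((0 7 5 9 11 2 3 10)(8 12))^67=(0 9 3 7 11 10 5 2)(8 12)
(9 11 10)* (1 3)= (1 3)(9 11 10)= [0, 3, 2, 1, 4, 5, 6, 7, 8, 11, 9, 10]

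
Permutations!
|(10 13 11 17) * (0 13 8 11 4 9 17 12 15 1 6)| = |(0 13 4 9 17 10 8 11 12 15 1 6)| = 12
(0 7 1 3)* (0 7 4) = (0 4)(1 3 7) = [4, 3, 2, 7, 0, 5, 6, 1]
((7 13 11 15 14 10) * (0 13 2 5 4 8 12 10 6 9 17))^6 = (0 9 14 11)(2 7 10 12 8 4 5)(6 15 13 17)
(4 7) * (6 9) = (4 7)(6 9) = [0, 1, 2, 3, 7, 5, 9, 4, 8, 6]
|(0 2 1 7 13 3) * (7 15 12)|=8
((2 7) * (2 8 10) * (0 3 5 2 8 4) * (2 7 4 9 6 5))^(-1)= (0 4 2 3)(5 6 9 7)(8 10)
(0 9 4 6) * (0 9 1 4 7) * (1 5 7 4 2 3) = [5, 2, 3, 1, 6, 7, 9, 0, 8, 4] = (0 5 7)(1 2 3)(4 6 9)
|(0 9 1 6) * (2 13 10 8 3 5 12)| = 28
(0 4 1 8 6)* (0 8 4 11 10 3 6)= [11, 4, 2, 6, 1, 5, 8, 7, 0, 9, 3, 10]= (0 11 10 3 6 8)(1 4)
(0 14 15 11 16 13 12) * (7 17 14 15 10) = (0 15 11 16 13 12)(7 17 14 10) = [15, 1, 2, 3, 4, 5, 6, 17, 8, 9, 7, 16, 0, 12, 10, 11, 13, 14]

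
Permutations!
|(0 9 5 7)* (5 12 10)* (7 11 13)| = |(0 9 12 10 5 11 13 7)| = 8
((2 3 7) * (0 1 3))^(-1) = (0 2 7 3 1)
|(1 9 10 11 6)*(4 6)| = 6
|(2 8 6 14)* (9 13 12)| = |(2 8 6 14)(9 13 12)| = 12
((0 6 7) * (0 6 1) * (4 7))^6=((0 1)(4 7 6))^6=(7)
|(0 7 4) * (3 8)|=|(0 7 4)(3 8)|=6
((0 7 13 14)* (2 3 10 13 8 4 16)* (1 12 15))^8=((0 7 8 4 16 2 3 10 13 14)(1 12 15))^8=(0 13 3 16 8)(1 15 12)(2 4 7 14 10)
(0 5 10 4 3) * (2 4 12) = (0 5 10 12 2 4 3) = [5, 1, 4, 0, 3, 10, 6, 7, 8, 9, 12, 11, 2]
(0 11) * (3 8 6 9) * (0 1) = (0 11 1)(3 8 6 9) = [11, 0, 2, 8, 4, 5, 9, 7, 6, 3, 10, 1]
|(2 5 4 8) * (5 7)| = 5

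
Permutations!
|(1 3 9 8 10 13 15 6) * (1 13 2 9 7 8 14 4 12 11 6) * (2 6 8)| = |(1 3 7 2 9 14 4 12 11 8 10 6 13 15)| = 14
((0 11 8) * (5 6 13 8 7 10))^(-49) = (0 8 13 6 5 10 7 11)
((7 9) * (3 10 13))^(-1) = (3 13 10)(7 9)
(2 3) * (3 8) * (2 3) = (2 8) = [0, 1, 8, 3, 4, 5, 6, 7, 2]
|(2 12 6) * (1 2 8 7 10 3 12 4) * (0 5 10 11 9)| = |(0 5 10 3 12 6 8 7 11 9)(1 2 4)| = 30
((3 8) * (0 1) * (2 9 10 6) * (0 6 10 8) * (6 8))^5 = (10)(0 1 8 3)(2 6 9)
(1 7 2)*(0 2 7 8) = (0 2 1 8) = [2, 8, 1, 3, 4, 5, 6, 7, 0]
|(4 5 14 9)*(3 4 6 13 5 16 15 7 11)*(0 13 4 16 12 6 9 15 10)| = 30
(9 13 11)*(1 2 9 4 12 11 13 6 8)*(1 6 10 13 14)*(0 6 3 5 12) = [6, 2, 9, 5, 0, 12, 8, 7, 3, 10, 13, 4, 11, 14, 1] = (0 6 8 3 5 12 11 4)(1 2 9 10 13 14)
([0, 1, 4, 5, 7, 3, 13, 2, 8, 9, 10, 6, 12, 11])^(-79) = [0, 1, 7, 5, 2, 3, 11, 4, 8, 9, 10, 13, 12, 6]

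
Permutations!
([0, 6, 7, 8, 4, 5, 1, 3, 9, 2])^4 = (2 9 8 3 7)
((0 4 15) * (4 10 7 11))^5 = ((0 10 7 11 4 15))^5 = (0 15 4 11 7 10)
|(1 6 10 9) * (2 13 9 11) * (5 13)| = 8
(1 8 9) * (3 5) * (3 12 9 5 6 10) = (1 8 5 12 9)(3 6 10) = [0, 8, 2, 6, 4, 12, 10, 7, 5, 1, 3, 11, 9]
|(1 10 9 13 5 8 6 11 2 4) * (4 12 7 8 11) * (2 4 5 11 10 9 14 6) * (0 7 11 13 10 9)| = |(0 7 8 2 12 11 4 1)(5 9 10 14 6)| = 40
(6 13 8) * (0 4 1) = (0 4 1)(6 13 8) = [4, 0, 2, 3, 1, 5, 13, 7, 6, 9, 10, 11, 12, 8]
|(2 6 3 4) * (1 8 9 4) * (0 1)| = 8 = |(0 1 8 9 4 2 6 3)|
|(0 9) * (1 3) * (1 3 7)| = 2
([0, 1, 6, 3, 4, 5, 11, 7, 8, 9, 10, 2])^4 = [0, 1, 6, 3, 4, 5, 11, 7, 8, 9, 10, 2]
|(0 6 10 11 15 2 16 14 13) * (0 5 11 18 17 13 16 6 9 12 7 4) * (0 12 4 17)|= 14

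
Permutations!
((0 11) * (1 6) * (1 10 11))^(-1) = ((0 1 6 10 11))^(-1) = (0 11 10 6 1)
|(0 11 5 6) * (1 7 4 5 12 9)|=|(0 11 12 9 1 7 4 5 6)|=9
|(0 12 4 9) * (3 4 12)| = |(12)(0 3 4 9)| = 4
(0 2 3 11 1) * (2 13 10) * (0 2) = (0 13 10)(1 2 3 11) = [13, 2, 3, 11, 4, 5, 6, 7, 8, 9, 0, 1, 12, 10]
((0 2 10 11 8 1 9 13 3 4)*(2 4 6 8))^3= (0 4)(1 3)(6 9)(8 13)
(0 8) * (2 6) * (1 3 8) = (0 1 3 8)(2 6) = [1, 3, 6, 8, 4, 5, 2, 7, 0]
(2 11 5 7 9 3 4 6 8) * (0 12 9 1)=[12, 0, 11, 4, 6, 7, 8, 1, 2, 3, 10, 5, 9]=(0 12 9 3 4 6 8 2 11 5 7 1)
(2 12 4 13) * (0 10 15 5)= (0 10 15 5)(2 12 4 13)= [10, 1, 12, 3, 13, 0, 6, 7, 8, 9, 15, 11, 4, 2, 14, 5]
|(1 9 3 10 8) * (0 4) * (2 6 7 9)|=|(0 4)(1 2 6 7 9 3 10 8)|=8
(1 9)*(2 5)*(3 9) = (1 3 9)(2 5) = [0, 3, 5, 9, 4, 2, 6, 7, 8, 1]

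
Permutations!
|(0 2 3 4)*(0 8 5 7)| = 7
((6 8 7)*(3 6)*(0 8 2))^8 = ((0 8 7 3 6 2))^8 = (0 7 6)(2 8 3)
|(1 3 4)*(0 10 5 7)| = 12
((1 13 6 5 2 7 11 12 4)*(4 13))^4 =(2 13 7 6 11 5 12) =((1 4)(2 7 11 12 13 6 5))^4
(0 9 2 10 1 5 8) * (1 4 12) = (0 9 2 10 4 12 1 5 8) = [9, 5, 10, 3, 12, 8, 6, 7, 0, 2, 4, 11, 1]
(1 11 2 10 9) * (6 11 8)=[0, 8, 10, 3, 4, 5, 11, 7, 6, 1, 9, 2]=(1 8 6 11 2 10 9)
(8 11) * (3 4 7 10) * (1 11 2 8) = (1 11)(2 8)(3 4 7 10) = [0, 11, 8, 4, 7, 5, 6, 10, 2, 9, 3, 1]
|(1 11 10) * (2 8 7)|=3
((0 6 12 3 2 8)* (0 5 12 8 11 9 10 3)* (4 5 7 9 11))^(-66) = ((0 6 8 7 9 10 3 2 4 5 12))^(-66) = (12)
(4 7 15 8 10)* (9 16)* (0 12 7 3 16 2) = (0 12 7 15 8 10 4 3 16 9 2) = [12, 1, 0, 16, 3, 5, 6, 15, 10, 2, 4, 11, 7, 13, 14, 8, 9]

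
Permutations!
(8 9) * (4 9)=(4 9 8)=[0, 1, 2, 3, 9, 5, 6, 7, 4, 8]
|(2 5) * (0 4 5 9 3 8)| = |(0 4 5 2 9 3 8)| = 7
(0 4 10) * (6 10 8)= (0 4 8 6 10)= [4, 1, 2, 3, 8, 5, 10, 7, 6, 9, 0]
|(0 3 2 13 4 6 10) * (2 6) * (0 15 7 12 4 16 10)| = 24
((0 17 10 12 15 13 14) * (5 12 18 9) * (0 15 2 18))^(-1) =((0 17 10)(2 18 9 5 12)(13 14 15))^(-1) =(0 10 17)(2 12 5 9 18)(13 15 14)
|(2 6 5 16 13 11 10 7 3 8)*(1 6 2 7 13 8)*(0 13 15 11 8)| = 9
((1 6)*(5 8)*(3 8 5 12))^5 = ((1 6)(3 8 12))^5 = (1 6)(3 12 8)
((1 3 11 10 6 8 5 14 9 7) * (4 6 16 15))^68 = (1 10 4 5 7 11 15 8 9 3 16 6 14) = ((1 3 11 10 16 15 4 6 8 5 14 9 7))^68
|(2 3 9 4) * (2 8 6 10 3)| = |(3 9 4 8 6 10)| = 6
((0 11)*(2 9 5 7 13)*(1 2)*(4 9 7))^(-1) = (0 11)(1 13 7 2)(4 5 9)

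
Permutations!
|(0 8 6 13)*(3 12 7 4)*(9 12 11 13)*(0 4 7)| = 20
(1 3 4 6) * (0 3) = (0 3 4 6 1) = [3, 0, 2, 4, 6, 5, 1]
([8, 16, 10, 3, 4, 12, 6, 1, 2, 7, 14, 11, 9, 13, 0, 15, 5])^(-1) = [14, 7, 8, 3, 4, 16, 6, 9, 0, 12, 2, 11, 5, 13, 10, 15, 1]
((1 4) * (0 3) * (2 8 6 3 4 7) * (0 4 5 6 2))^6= ((0 5 6 3 4 1 7)(2 8))^6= (8)(0 7 1 4 3 6 5)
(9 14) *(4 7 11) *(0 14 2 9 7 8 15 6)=(0 14 7 11 4 8 15 6)(2 9)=[14, 1, 9, 3, 8, 5, 0, 11, 15, 2, 10, 4, 12, 13, 7, 6]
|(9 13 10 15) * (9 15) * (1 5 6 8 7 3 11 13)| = 10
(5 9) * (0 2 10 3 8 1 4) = (0 2 10 3 8 1 4)(5 9) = [2, 4, 10, 8, 0, 9, 6, 7, 1, 5, 3]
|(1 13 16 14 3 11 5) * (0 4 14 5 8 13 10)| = |(0 4 14 3 11 8 13 16 5 1 10)| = 11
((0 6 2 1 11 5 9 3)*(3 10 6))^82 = (1 6 9 11 2 10 5)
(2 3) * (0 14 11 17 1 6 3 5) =(0 14 11 17 1 6 3 2 5) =[14, 6, 5, 2, 4, 0, 3, 7, 8, 9, 10, 17, 12, 13, 11, 15, 16, 1]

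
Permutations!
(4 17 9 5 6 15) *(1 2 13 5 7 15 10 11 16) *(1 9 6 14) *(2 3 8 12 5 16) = (1 3 8 12 5 14)(2 13 16 9 7 15 4 17 6 10 11) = [0, 3, 13, 8, 17, 14, 10, 15, 12, 7, 11, 2, 5, 16, 1, 4, 9, 6]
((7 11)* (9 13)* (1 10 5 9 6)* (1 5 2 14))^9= ((1 10 2 14)(5 9 13 6)(7 11))^9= (1 10 2 14)(5 9 13 6)(7 11)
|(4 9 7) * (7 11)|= |(4 9 11 7)|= 4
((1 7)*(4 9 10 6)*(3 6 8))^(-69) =((1 7)(3 6 4 9 10 8))^(-69) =(1 7)(3 9)(4 8)(6 10)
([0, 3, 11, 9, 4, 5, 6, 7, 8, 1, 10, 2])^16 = (11)(1 3 9)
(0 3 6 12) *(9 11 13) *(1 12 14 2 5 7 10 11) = [3, 12, 5, 6, 4, 7, 14, 10, 8, 1, 11, 13, 0, 9, 2] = (0 3 6 14 2 5 7 10 11 13 9 1 12)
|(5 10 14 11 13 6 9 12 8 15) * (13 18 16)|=|(5 10 14 11 18 16 13 6 9 12 8 15)|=12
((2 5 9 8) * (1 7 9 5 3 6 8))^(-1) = (1 9 7)(2 8 6 3)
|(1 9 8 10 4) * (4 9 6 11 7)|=15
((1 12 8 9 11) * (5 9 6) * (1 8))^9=((1 12)(5 9 11 8 6))^9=(1 12)(5 6 8 11 9)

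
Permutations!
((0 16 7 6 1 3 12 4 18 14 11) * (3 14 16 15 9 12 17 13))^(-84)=(18)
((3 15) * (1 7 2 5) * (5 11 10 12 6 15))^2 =((1 7 2 11 10 12 6 15 3 5))^2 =(1 2 10 6 3)(5 7 11 12 15)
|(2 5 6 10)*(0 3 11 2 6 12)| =|(0 3 11 2 5 12)(6 10)| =6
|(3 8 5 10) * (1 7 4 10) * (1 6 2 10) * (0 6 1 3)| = |(0 6 2 10)(1 7 4 3 8 5)| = 12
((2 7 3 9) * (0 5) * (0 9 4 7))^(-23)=(0 5 9 2)(3 4 7)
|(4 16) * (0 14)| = 2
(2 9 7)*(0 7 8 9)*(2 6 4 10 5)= (0 7 6 4 10 5 2)(8 9)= [7, 1, 0, 3, 10, 2, 4, 6, 9, 8, 5]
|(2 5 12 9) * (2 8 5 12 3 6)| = 7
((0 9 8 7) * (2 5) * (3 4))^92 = (9)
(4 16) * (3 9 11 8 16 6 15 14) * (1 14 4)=[0, 14, 2, 9, 6, 5, 15, 7, 16, 11, 10, 8, 12, 13, 3, 4, 1]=(1 14 3 9 11 8 16)(4 6 15)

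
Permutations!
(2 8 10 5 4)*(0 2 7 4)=(0 2 8 10 5)(4 7)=[2, 1, 8, 3, 7, 0, 6, 4, 10, 9, 5]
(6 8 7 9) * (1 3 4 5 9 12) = (1 3 4 5 9 6 8 7 12) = [0, 3, 2, 4, 5, 9, 8, 12, 7, 6, 10, 11, 1]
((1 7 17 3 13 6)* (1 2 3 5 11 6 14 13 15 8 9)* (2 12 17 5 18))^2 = (1 5 6 17 2 15 9 7 11 12 18 3 8)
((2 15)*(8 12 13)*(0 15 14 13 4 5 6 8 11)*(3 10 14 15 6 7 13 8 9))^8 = (15)(0 4 3 13 8 6 5 10 11 12 9 7 14)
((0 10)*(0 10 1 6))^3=(10)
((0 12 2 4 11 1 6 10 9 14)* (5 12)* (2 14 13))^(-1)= (0 14 12 5)(1 11 4 2 13 9 10 6)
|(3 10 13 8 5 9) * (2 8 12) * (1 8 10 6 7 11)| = |(1 8 5 9 3 6 7 11)(2 10 13 12)| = 8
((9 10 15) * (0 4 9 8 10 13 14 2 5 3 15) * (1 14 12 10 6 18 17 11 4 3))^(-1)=(0 10 12 13 9 4 11 17 18 6 8 15 3)(1 5 2 14)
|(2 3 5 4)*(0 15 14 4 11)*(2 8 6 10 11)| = |(0 15 14 4 8 6 10 11)(2 3 5)| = 24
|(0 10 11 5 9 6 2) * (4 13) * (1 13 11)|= |(0 10 1 13 4 11 5 9 6 2)|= 10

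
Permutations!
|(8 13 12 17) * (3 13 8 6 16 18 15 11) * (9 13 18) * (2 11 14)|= 6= |(2 11 3 18 15 14)(6 16 9 13 12 17)|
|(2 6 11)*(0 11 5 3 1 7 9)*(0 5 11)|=|(1 7 9 5 3)(2 6 11)|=15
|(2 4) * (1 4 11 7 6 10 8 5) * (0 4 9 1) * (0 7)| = |(0 4 2 11)(1 9)(5 7 6 10 8)| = 20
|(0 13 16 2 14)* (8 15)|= |(0 13 16 2 14)(8 15)|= 10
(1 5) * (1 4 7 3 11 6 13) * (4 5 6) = [0, 6, 2, 11, 7, 5, 13, 3, 8, 9, 10, 4, 12, 1] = (1 6 13)(3 11 4 7)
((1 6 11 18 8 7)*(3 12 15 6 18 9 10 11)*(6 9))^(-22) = (1 8)(3 6 11 10 9 15 12)(7 18)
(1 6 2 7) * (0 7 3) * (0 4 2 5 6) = (0 7 1)(2 3 4)(5 6) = [7, 0, 3, 4, 2, 6, 5, 1]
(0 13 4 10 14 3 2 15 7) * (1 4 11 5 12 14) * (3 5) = [13, 4, 15, 2, 10, 12, 6, 0, 8, 9, 1, 3, 14, 11, 5, 7] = (0 13 11 3 2 15 7)(1 4 10)(5 12 14)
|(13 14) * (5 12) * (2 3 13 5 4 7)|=|(2 3 13 14 5 12 4 7)|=8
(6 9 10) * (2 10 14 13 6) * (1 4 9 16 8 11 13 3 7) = (1 4 9 14 3 7)(2 10)(6 16 8 11 13) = [0, 4, 10, 7, 9, 5, 16, 1, 11, 14, 2, 13, 12, 6, 3, 15, 8]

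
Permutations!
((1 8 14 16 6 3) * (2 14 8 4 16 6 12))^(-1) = (1 3 6 14 2 12 16 4) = ((1 4 16 12 2 14 6 3))^(-1)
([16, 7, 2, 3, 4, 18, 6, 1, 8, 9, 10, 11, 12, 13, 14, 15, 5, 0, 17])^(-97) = [18, 7, 2, 3, 4, 0, 6, 1, 8, 9, 10, 11, 12, 13, 14, 15, 17, 5, 16]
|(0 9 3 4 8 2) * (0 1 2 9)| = 4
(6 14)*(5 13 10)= (5 13 10)(6 14)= [0, 1, 2, 3, 4, 13, 14, 7, 8, 9, 5, 11, 12, 10, 6]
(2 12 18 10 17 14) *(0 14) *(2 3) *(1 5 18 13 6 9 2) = (0 14 3 1 5 18 10 17)(2 12 13 6 9) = [14, 5, 12, 1, 4, 18, 9, 7, 8, 2, 17, 11, 13, 6, 3, 15, 16, 0, 10]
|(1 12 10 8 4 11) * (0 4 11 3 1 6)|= 9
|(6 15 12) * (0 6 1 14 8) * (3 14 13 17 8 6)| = 10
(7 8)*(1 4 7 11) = (1 4 7 8 11) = [0, 4, 2, 3, 7, 5, 6, 8, 11, 9, 10, 1]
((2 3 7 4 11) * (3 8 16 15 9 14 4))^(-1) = ((2 8 16 15 9 14 4 11)(3 7))^(-1) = (2 11 4 14 9 15 16 8)(3 7)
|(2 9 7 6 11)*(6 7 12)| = 5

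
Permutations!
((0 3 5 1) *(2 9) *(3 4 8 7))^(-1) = (0 1 5 3 7 8 4)(2 9)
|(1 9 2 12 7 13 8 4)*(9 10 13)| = |(1 10 13 8 4)(2 12 7 9)| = 20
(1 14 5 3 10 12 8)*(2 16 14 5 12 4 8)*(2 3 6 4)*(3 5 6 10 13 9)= [0, 6, 16, 13, 8, 10, 4, 7, 1, 3, 2, 11, 5, 9, 12, 15, 14]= (1 6 4 8)(2 16 14 12 5 10)(3 13 9)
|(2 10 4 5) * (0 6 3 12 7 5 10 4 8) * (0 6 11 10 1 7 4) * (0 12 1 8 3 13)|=13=|(0 11 10 3 1 7 5 2 12 4 8 6 13)|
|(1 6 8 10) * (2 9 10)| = 6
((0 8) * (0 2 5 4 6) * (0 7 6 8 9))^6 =(9)(2 4)(5 8)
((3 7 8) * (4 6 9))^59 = ((3 7 8)(4 6 9))^59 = (3 8 7)(4 9 6)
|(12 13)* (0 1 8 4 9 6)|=|(0 1 8 4 9 6)(12 13)|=6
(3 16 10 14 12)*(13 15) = (3 16 10 14 12)(13 15) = [0, 1, 2, 16, 4, 5, 6, 7, 8, 9, 14, 11, 3, 15, 12, 13, 10]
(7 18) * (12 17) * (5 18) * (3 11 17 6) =(3 11 17 12 6)(5 18 7) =[0, 1, 2, 11, 4, 18, 3, 5, 8, 9, 10, 17, 6, 13, 14, 15, 16, 12, 7]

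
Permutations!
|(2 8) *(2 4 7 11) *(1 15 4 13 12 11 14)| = |(1 15 4 7 14)(2 8 13 12 11)| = 5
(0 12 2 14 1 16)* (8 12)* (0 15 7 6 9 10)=[8, 16, 14, 3, 4, 5, 9, 6, 12, 10, 0, 11, 2, 13, 1, 7, 15]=(0 8 12 2 14 1 16 15 7 6 9 10)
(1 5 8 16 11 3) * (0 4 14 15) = (0 4 14 15)(1 5 8 16 11 3) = [4, 5, 2, 1, 14, 8, 6, 7, 16, 9, 10, 3, 12, 13, 15, 0, 11]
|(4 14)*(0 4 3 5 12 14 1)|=12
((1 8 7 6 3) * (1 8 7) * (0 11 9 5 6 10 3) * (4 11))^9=((0 4 11 9 5 6)(1 7 10 3 8))^9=(0 9)(1 8 3 10 7)(4 5)(6 11)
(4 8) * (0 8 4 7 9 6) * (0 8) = (6 8 7 9) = [0, 1, 2, 3, 4, 5, 8, 9, 7, 6]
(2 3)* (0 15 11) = [15, 1, 3, 2, 4, 5, 6, 7, 8, 9, 10, 0, 12, 13, 14, 11] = (0 15 11)(2 3)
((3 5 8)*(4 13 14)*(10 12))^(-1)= ((3 5 8)(4 13 14)(10 12))^(-1)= (3 8 5)(4 14 13)(10 12)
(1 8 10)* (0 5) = (0 5)(1 8 10) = [5, 8, 2, 3, 4, 0, 6, 7, 10, 9, 1]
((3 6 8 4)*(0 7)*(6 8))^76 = (3 8 4)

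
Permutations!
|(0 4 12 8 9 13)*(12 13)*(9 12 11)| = |(0 4 13)(8 12)(9 11)| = 6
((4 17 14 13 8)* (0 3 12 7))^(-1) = (0 7 12 3)(4 8 13 14 17)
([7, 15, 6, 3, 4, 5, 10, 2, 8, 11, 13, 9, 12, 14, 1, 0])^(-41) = (0 10 15 6 1 2 14 7 13)(9 11)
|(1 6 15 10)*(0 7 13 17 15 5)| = |(0 7 13 17 15 10 1 6 5)| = 9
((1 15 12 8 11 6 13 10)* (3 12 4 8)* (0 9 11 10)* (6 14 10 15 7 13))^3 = ((0 9 11 14 10 1 7 13)(3 12)(4 8 15))^3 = (15)(0 14 7 9 10 13 11 1)(3 12)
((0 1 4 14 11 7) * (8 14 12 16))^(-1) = ((0 1 4 12 16 8 14 11 7))^(-1) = (0 7 11 14 8 16 12 4 1)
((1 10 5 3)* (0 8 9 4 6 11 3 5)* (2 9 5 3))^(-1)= (0 10 1 3 5 8)(2 11 6 4 9)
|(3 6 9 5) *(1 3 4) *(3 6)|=|(1 6 9 5 4)|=5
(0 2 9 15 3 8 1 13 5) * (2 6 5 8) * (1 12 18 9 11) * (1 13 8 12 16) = (0 6 5)(1 8 16)(2 11 13 12 18 9 15 3) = [6, 8, 11, 2, 4, 0, 5, 7, 16, 15, 10, 13, 18, 12, 14, 3, 1, 17, 9]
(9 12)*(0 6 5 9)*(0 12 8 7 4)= (12)(0 6 5 9 8 7 4)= [6, 1, 2, 3, 0, 9, 5, 4, 7, 8, 10, 11, 12]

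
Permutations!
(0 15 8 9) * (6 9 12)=(0 15 8 12 6 9)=[15, 1, 2, 3, 4, 5, 9, 7, 12, 0, 10, 11, 6, 13, 14, 8]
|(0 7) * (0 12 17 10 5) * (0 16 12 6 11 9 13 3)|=35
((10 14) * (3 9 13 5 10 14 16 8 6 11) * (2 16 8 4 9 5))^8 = ((2 16 4 9 13)(3 5 10 8 6 11))^8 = (2 9 16 13 4)(3 10 6)(5 8 11)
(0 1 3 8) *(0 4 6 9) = [1, 3, 2, 8, 6, 5, 9, 7, 4, 0] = (0 1 3 8 4 6 9)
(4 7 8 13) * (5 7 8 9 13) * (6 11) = (4 8 5 7 9 13)(6 11) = [0, 1, 2, 3, 8, 7, 11, 9, 5, 13, 10, 6, 12, 4]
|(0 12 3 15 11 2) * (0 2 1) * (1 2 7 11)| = 15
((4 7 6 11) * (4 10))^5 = (11)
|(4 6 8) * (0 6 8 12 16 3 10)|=6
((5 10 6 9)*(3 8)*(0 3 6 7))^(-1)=(0 7 10 5 9 6 8 3)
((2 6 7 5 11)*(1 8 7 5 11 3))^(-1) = ((1 8 7 11 2 6 5 3))^(-1) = (1 3 5 6 2 11 7 8)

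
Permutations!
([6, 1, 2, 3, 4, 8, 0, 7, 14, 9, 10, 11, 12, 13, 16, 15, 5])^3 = [6, 1, 2, 3, 4, 16, 0, 7, 5, 9, 10, 11, 12, 13, 8, 15, 14]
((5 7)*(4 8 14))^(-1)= (4 14 8)(5 7)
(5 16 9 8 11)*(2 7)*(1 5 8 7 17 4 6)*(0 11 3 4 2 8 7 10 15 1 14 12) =[11, 5, 17, 4, 6, 16, 14, 8, 3, 10, 15, 7, 0, 13, 12, 1, 9, 2] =(0 11 7 8 3 4 6 14 12)(1 5 16 9 10 15)(2 17)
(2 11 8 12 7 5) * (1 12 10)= [0, 12, 11, 3, 4, 2, 6, 5, 10, 9, 1, 8, 7]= (1 12 7 5 2 11 8 10)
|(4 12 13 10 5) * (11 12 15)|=|(4 15 11 12 13 10 5)|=7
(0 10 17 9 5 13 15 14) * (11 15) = (0 10 17 9 5 13 11 15 14) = [10, 1, 2, 3, 4, 13, 6, 7, 8, 5, 17, 15, 12, 11, 0, 14, 16, 9]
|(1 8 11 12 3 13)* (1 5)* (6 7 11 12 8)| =9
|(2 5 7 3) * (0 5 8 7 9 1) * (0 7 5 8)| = 8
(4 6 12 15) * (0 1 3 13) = (0 1 3 13)(4 6 12 15) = [1, 3, 2, 13, 6, 5, 12, 7, 8, 9, 10, 11, 15, 0, 14, 4]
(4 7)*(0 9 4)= (0 9 4 7)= [9, 1, 2, 3, 7, 5, 6, 0, 8, 4]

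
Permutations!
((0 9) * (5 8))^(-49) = (0 9)(5 8)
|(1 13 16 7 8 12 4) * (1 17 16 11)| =|(1 13 11)(4 17 16 7 8 12)| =6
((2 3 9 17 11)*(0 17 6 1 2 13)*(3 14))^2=((0 17 11 13)(1 2 14 3 9 6))^2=(0 11)(1 14 9)(2 3 6)(13 17)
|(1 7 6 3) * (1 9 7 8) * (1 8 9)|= 5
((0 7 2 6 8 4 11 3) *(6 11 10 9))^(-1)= ((0 7 2 11 3)(4 10 9 6 8))^(-1)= (0 3 11 2 7)(4 8 6 9 10)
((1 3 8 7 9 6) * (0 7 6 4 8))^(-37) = ((0 7 9 4 8 6 1 3))^(-37) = (0 4 1 7 8 3 9 6)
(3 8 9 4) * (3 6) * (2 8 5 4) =[0, 1, 8, 5, 6, 4, 3, 7, 9, 2] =(2 8 9)(3 5 4 6)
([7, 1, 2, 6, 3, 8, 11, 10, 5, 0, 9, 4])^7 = [9, 1, 2, 4, 11, 8, 3, 0, 5, 10, 7, 6]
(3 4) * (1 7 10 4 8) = (1 7 10 4 3 8) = [0, 7, 2, 8, 3, 5, 6, 10, 1, 9, 4]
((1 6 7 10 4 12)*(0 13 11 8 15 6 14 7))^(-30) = ((0 13 11 8 15 6)(1 14 7 10 4 12))^(-30) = (15)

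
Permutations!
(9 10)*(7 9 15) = (7 9 10 15) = [0, 1, 2, 3, 4, 5, 6, 9, 8, 10, 15, 11, 12, 13, 14, 7]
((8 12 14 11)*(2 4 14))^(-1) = ((2 4 14 11 8 12))^(-1) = (2 12 8 11 14 4)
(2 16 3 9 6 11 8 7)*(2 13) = [0, 1, 16, 9, 4, 5, 11, 13, 7, 6, 10, 8, 12, 2, 14, 15, 3] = (2 16 3 9 6 11 8 7 13)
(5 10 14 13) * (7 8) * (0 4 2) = (0 4 2)(5 10 14 13)(7 8) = [4, 1, 0, 3, 2, 10, 6, 8, 7, 9, 14, 11, 12, 5, 13]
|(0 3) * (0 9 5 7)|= 5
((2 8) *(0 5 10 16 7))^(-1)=(0 7 16 10 5)(2 8)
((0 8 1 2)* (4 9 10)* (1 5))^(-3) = ((0 8 5 1 2)(4 9 10))^(-3) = (10)(0 5 2 8 1)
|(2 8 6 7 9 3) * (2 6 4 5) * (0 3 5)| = 9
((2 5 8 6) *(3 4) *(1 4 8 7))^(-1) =((1 4 3 8 6 2 5 7))^(-1) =(1 7 5 2 6 8 3 4)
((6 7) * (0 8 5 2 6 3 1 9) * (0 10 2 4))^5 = ((0 8 5 4)(1 9 10 2 6 7 3))^5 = (0 8 5 4)(1 7 2 9 3 6 10)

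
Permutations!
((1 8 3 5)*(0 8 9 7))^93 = ((0 8 3 5 1 9 7))^93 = (0 3 1 7 8 5 9)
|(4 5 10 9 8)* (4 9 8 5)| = 4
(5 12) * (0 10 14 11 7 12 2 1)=(0 10 14 11 7 12 5 2 1)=[10, 0, 1, 3, 4, 2, 6, 12, 8, 9, 14, 7, 5, 13, 11]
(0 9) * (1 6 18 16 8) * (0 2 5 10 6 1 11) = (0 9 2 5 10 6 18 16 8 11) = [9, 1, 5, 3, 4, 10, 18, 7, 11, 2, 6, 0, 12, 13, 14, 15, 8, 17, 16]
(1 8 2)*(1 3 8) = [0, 1, 3, 8, 4, 5, 6, 7, 2] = (2 3 8)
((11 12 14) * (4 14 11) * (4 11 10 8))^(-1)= (4 8 10 12 11 14)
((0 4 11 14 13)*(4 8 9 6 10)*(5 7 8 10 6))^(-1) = ((0 10 4 11 14 13)(5 7 8 9))^(-1) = (0 13 14 11 4 10)(5 9 8 7)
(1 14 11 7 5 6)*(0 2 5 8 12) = (0 2 5 6 1 14 11 7 8 12) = [2, 14, 5, 3, 4, 6, 1, 8, 12, 9, 10, 7, 0, 13, 11]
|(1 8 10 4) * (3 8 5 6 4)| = 12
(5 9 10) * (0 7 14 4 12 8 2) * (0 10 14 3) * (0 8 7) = (2 10 5 9 14 4 12 7 3 8) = [0, 1, 10, 8, 12, 9, 6, 3, 2, 14, 5, 11, 7, 13, 4]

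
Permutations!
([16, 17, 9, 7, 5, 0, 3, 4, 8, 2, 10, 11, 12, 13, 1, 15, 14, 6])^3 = [1, 3, 9, 5, 16, 14, 4, 0, 8, 2, 10, 11, 12, 13, 6, 15, 17, 7]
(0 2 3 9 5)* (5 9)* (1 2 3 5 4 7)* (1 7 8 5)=(9)(0 3 4 8 5)(1 2)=[3, 2, 1, 4, 8, 0, 6, 7, 5, 9]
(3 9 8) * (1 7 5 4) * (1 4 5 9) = (1 7 9 8 3) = [0, 7, 2, 1, 4, 5, 6, 9, 3, 8]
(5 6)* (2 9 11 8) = [0, 1, 9, 3, 4, 6, 5, 7, 2, 11, 10, 8] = (2 9 11 8)(5 6)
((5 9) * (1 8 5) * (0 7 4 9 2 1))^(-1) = (0 9 4 7)(1 2 5 8)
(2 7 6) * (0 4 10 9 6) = [4, 1, 7, 3, 10, 5, 2, 0, 8, 6, 9] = (0 4 10 9 6 2 7)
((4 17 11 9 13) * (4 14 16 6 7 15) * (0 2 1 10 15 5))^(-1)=((0 2 1 10 15 4 17 11 9 13 14 16 6 7 5))^(-1)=(0 5 7 6 16 14 13 9 11 17 4 15 10 1 2)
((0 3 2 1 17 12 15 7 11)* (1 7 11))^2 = (0 2 1 12 11 3 7 17 15)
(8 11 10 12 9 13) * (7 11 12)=(7 11 10)(8 12 9 13)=[0, 1, 2, 3, 4, 5, 6, 11, 12, 13, 7, 10, 9, 8]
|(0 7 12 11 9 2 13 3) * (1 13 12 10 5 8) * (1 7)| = 4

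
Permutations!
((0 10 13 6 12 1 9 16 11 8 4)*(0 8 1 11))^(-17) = (0 10 13 6 12 11 1 9 16)(4 8)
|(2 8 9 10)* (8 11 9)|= 4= |(2 11 9 10)|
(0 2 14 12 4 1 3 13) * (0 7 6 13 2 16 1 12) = (0 16 1 3 2 14)(4 12)(6 13 7) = [16, 3, 14, 2, 12, 5, 13, 6, 8, 9, 10, 11, 4, 7, 0, 15, 1]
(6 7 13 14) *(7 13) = (6 13 14) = [0, 1, 2, 3, 4, 5, 13, 7, 8, 9, 10, 11, 12, 14, 6]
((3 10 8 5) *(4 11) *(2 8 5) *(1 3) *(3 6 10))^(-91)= (1 6 10 5)(2 8)(4 11)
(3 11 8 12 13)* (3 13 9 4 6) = (13)(3 11 8 12 9 4 6) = [0, 1, 2, 11, 6, 5, 3, 7, 12, 4, 10, 8, 9, 13]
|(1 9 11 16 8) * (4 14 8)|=7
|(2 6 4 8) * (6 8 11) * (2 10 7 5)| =15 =|(2 8 10 7 5)(4 11 6)|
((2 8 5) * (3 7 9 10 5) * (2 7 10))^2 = ((2 8 3 10 5 7 9))^2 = (2 3 5 9 8 10 7)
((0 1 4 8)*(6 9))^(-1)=(0 8 4 1)(6 9)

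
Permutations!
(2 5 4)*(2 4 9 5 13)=(2 13)(5 9)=[0, 1, 13, 3, 4, 9, 6, 7, 8, 5, 10, 11, 12, 2]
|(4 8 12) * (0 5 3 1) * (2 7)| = |(0 5 3 1)(2 7)(4 8 12)| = 12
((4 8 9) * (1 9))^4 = (9)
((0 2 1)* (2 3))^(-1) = (0 1 2 3) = ((0 3 2 1))^(-1)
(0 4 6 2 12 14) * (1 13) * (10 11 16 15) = (0 4 6 2 12 14)(1 13)(10 11 16 15) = [4, 13, 12, 3, 6, 5, 2, 7, 8, 9, 11, 16, 14, 1, 0, 10, 15]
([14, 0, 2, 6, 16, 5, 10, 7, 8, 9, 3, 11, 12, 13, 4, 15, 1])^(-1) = (0 1 16 4 14)(3 10 6)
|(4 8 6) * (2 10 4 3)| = |(2 10 4 8 6 3)| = 6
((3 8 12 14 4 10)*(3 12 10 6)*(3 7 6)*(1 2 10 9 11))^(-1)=((1 2 10 12 14 4 3 8 9 11)(6 7))^(-1)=(1 11 9 8 3 4 14 12 10 2)(6 7)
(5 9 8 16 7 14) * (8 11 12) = (5 9 11 12 8 16 7 14) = [0, 1, 2, 3, 4, 9, 6, 14, 16, 11, 10, 12, 8, 13, 5, 15, 7]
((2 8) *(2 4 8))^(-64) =(8) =((4 8))^(-64)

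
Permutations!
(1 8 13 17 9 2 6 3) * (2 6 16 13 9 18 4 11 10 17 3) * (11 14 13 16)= (1 8 9 6 2 11 10 17 18 4 14 13 3)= [0, 8, 11, 1, 14, 5, 2, 7, 9, 6, 17, 10, 12, 3, 13, 15, 16, 18, 4]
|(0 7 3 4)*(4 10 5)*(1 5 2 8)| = |(0 7 3 10 2 8 1 5 4)| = 9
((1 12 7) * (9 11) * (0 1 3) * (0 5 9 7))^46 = ((0 1 12)(3 5 9 11 7))^46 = (0 1 12)(3 5 9 11 7)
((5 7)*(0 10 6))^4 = (0 10 6)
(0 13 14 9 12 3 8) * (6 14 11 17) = [13, 1, 2, 8, 4, 5, 14, 7, 0, 12, 10, 17, 3, 11, 9, 15, 16, 6] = (0 13 11 17 6 14 9 12 3 8)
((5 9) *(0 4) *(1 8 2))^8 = (9)(1 2 8)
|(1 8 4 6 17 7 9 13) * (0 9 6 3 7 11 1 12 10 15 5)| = 56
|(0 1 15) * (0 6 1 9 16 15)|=6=|(0 9 16 15 6 1)|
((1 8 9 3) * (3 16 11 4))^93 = (1 9 11 3 8 16 4)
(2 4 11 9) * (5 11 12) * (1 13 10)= (1 13 10)(2 4 12 5 11 9)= [0, 13, 4, 3, 12, 11, 6, 7, 8, 2, 1, 9, 5, 10]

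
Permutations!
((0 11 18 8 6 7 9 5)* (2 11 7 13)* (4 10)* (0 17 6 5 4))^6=((0 7 9 4 10)(2 11 18 8 5 17 6 13))^6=(0 7 9 4 10)(2 6 5 18)(8 11 13 17)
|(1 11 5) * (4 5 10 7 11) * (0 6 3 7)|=6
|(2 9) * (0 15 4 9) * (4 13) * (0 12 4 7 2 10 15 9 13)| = |(0 9 10 15)(2 12 4 13 7)| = 20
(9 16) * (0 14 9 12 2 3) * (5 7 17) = (0 14 9 16 12 2 3)(5 7 17) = [14, 1, 3, 0, 4, 7, 6, 17, 8, 16, 10, 11, 2, 13, 9, 15, 12, 5]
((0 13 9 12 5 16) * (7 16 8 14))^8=((0 13 9 12 5 8 14 7 16))^8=(0 16 7 14 8 5 12 9 13)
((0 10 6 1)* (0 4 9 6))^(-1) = ((0 10)(1 4 9 6))^(-1) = (0 10)(1 6 9 4)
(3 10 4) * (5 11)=[0, 1, 2, 10, 3, 11, 6, 7, 8, 9, 4, 5]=(3 10 4)(5 11)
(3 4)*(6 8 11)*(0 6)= (0 6 8 11)(3 4)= [6, 1, 2, 4, 3, 5, 8, 7, 11, 9, 10, 0]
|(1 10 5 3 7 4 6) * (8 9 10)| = 9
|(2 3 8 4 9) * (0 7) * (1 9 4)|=|(0 7)(1 9 2 3 8)|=10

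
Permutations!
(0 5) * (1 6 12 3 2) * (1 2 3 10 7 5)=(0 1 6 12 10 7 5)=[1, 6, 2, 3, 4, 0, 12, 5, 8, 9, 7, 11, 10]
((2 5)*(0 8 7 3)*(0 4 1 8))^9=((1 8 7 3 4)(2 5))^9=(1 4 3 7 8)(2 5)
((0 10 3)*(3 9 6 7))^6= ((0 10 9 6 7 3))^6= (10)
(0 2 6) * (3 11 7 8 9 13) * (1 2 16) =(0 16 1 2 6)(3 11 7 8 9 13) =[16, 2, 6, 11, 4, 5, 0, 8, 9, 13, 10, 7, 12, 3, 14, 15, 1]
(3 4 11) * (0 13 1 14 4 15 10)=(0 13 1 14 4 11 3 15 10)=[13, 14, 2, 15, 11, 5, 6, 7, 8, 9, 0, 3, 12, 1, 4, 10]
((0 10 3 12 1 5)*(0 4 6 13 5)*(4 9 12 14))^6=(0 13 10 5 3 9 14 12 4 1 6)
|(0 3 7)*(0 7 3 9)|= |(0 9)|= 2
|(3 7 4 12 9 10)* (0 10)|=|(0 10 3 7 4 12 9)|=7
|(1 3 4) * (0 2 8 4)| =|(0 2 8 4 1 3)| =6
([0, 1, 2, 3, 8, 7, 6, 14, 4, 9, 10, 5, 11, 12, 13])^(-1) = [0, 1, 2, 3, 8, 11, 6, 5, 4, 9, 10, 12, 13, 14, 7]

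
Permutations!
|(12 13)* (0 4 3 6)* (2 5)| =4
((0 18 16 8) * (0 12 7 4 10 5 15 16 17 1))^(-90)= (0 17)(1 18)(4 12 16 5)(7 8 15 10)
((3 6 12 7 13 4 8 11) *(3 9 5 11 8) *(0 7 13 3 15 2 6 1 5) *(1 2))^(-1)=((0 7 3 2 6 12 13 4 15 1 5 11 9))^(-1)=(0 9 11 5 1 15 4 13 12 6 2 3 7)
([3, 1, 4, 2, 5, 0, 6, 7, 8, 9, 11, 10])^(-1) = [5, 1, 3, 0, 2, 4, 6, 7, 8, 9, 11, 10]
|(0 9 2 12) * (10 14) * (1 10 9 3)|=|(0 3 1 10 14 9 2 12)|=8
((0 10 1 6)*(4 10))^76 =((0 4 10 1 6))^76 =(0 4 10 1 6)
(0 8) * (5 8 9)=(0 9 5 8)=[9, 1, 2, 3, 4, 8, 6, 7, 0, 5]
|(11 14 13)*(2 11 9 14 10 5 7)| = 15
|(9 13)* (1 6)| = 2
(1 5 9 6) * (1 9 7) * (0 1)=(0 1 5 7)(6 9)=[1, 5, 2, 3, 4, 7, 9, 0, 8, 6]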